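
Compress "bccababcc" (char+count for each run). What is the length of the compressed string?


Input: bccababcc
Runs:
  'b' x 1 => "b1"
  'c' x 2 => "c2"
  'a' x 1 => "a1"
  'b' x 1 => "b1"
  'a' x 1 => "a1"
  'b' x 1 => "b1"
  'c' x 2 => "c2"
Compressed: "b1c2a1b1a1b1c2"
Compressed length: 14

14


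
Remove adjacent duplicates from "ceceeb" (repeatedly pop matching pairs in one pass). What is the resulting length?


Input: ceceeb
Stack-based adjacent duplicate removal:
  Read 'c': push. Stack: c
  Read 'e': push. Stack: ce
  Read 'c': push. Stack: cec
  Read 'e': push. Stack: cece
  Read 'e': matches stack top 'e' => pop. Stack: cec
  Read 'b': push. Stack: cecb
Final stack: "cecb" (length 4)

4


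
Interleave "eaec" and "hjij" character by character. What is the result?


Interleaving "eaec" and "hjij":
  Position 0: 'e' from first, 'h' from second => "eh"
  Position 1: 'a' from first, 'j' from second => "aj"
  Position 2: 'e' from first, 'i' from second => "ei"
  Position 3: 'c' from first, 'j' from second => "cj"
Result: ehajeicj

ehajeicj


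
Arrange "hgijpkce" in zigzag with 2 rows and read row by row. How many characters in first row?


Zigzag "hgijpkce" into 2 rows:
Placing characters:
  'h' => row 0
  'g' => row 1
  'i' => row 0
  'j' => row 1
  'p' => row 0
  'k' => row 1
  'c' => row 0
  'e' => row 1
Rows:
  Row 0: "hipc"
  Row 1: "gjke"
First row length: 4

4


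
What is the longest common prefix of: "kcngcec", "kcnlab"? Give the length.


Words: kcngcec, kcnlab
  Position 0: all 'k' => match
  Position 1: all 'c' => match
  Position 2: all 'n' => match
  Position 3: ('g', 'l') => mismatch, stop
LCP = "kcn" (length 3)

3


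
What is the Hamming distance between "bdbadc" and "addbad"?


Comparing "bdbadc" and "addbad" position by position:
  Position 0: 'b' vs 'a' => differ
  Position 1: 'd' vs 'd' => same
  Position 2: 'b' vs 'd' => differ
  Position 3: 'a' vs 'b' => differ
  Position 4: 'd' vs 'a' => differ
  Position 5: 'c' vs 'd' => differ
Total differences (Hamming distance): 5

5


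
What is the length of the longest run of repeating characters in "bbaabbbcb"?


Input: "bbaabbbcb"
Scanning for longest run:
  Position 1 ('b'): continues run of 'b', length=2
  Position 2 ('a'): new char, reset run to 1
  Position 3 ('a'): continues run of 'a', length=2
  Position 4 ('b'): new char, reset run to 1
  Position 5 ('b'): continues run of 'b', length=2
  Position 6 ('b'): continues run of 'b', length=3
  Position 7 ('c'): new char, reset run to 1
  Position 8 ('b'): new char, reset run to 1
Longest run: 'b' with length 3

3


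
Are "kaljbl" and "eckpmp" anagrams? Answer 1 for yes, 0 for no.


Strings: "kaljbl", "eckpmp"
Sorted first:  abjkll
Sorted second: cekmpp
Differ at position 0: 'a' vs 'c' => not anagrams

0


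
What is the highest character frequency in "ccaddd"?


Input: ccaddd
Character counts:
  'a': 1
  'c': 2
  'd': 3
Maximum frequency: 3

3


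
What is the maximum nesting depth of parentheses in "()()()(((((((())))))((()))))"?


Input: "()()()(((((((())))))((()))))"
Tracking depth:
  Position 0 '(': depth becomes 1
  Position 1 ')': depth becomes 0
  Position 2 '(': depth becomes 1
  Position 3 ')': depth becomes 0
  Position 4 '(': depth becomes 1
  Position 5 ')': depth becomes 0
  Position 6 '(': depth becomes 1
  Position 7 '(': depth becomes 2
  Position 8 '(': depth becomes 3
  Position 9 '(': depth becomes 4
  Position 10 '(': depth becomes 5
  Position 11 '(': depth becomes 6
  Position 12 '(': depth becomes 7
  Position 13 '(': depth becomes 8
  Position 14 ')': depth becomes 7
  Position 15 ')': depth becomes 6
  Position 16 ')': depth becomes 5
  Position 17 ')': depth becomes 4
  Position 18 ')': depth becomes 3
  Position 19 ')': depth becomes 2
  Position 20 '(': depth becomes 3
  Position 21 '(': depth becomes 4
  Position 22 '(': depth becomes 5
  Position 23 ')': depth becomes 4
  Position 24 ')': depth becomes 3
  Position 25 ')': depth becomes 2
  Position 26 ')': depth becomes 1
  Position 27 ')': depth becomes 0
Maximum depth reached: 8

8


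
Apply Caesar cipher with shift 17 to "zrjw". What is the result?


Caesar cipher: shift "zrjw" by 17
  'z' (pos 25) + 17 = pos 16 = 'q'
  'r' (pos 17) + 17 = pos 8 = 'i'
  'j' (pos 9) + 17 = pos 0 = 'a'
  'w' (pos 22) + 17 = pos 13 = 'n'
Result: qian

qian


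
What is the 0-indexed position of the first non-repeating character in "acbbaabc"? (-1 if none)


Input: acbbaabc
Character frequencies:
  'a': 3
  'b': 3
  'c': 2
Scanning left to right for freq == 1:
  Position 0 ('a'): freq=3, skip
  Position 1 ('c'): freq=2, skip
  Position 2 ('b'): freq=3, skip
  Position 3 ('b'): freq=3, skip
  Position 4 ('a'): freq=3, skip
  Position 5 ('a'): freq=3, skip
  Position 6 ('b'): freq=3, skip
  Position 7 ('c'): freq=2, skip
  No unique character found => answer = -1

-1


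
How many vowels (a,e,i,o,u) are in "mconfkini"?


Input: mconfkini
Checking each character:
  'm' at position 0: consonant
  'c' at position 1: consonant
  'o' at position 2: vowel (running total: 1)
  'n' at position 3: consonant
  'f' at position 4: consonant
  'k' at position 5: consonant
  'i' at position 6: vowel (running total: 2)
  'n' at position 7: consonant
  'i' at position 8: vowel (running total: 3)
Total vowels: 3

3


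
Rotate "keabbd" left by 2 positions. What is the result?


Input: "keabbd", rotate left by 2
First 2 characters: "ke"
Remaining characters: "abbd"
Concatenate remaining + first: "abbd" + "ke" = "abbdke"

abbdke


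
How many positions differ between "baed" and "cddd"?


Comparing "baed" and "cddd" position by position:
  Position 0: 'b' vs 'c' => DIFFER
  Position 1: 'a' vs 'd' => DIFFER
  Position 2: 'e' vs 'd' => DIFFER
  Position 3: 'd' vs 'd' => same
Positions that differ: 3

3


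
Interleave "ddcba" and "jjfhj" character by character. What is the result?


Interleaving "ddcba" and "jjfhj":
  Position 0: 'd' from first, 'j' from second => "dj"
  Position 1: 'd' from first, 'j' from second => "dj"
  Position 2: 'c' from first, 'f' from second => "cf"
  Position 3: 'b' from first, 'h' from second => "bh"
  Position 4: 'a' from first, 'j' from second => "aj"
Result: djdjcfbhaj

djdjcfbhaj


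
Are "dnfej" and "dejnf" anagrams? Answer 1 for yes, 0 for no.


Strings: "dnfej", "dejnf"
Sorted first:  defjn
Sorted second: defjn
Sorted forms match => anagrams

1


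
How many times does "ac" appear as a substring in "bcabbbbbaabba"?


Searching for "ac" in "bcabbbbbaabba"
Scanning each position:
  Position 0: "bc" => no
  Position 1: "ca" => no
  Position 2: "ab" => no
  Position 3: "bb" => no
  Position 4: "bb" => no
  Position 5: "bb" => no
  Position 6: "bb" => no
  Position 7: "ba" => no
  Position 8: "aa" => no
  Position 9: "ab" => no
  Position 10: "bb" => no
  Position 11: "ba" => no
Total occurrences: 0

0


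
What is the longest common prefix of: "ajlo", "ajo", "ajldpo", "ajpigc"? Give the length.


Words: ajlo, ajo, ajldpo, ajpigc
  Position 0: all 'a' => match
  Position 1: all 'j' => match
  Position 2: ('l', 'o', 'l', 'p') => mismatch, stop
LCP = "aj" (length 2)

2


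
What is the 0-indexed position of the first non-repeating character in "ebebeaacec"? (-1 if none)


Input: ebebeaacec
Character frequencies:
  'a': 2
  'b': 2
  'c': 2
  'e': 4
Scanning left to right for freq == 1:
  Position 0 ('e'): freq=4, skip
  Position 1 ('b'): freq=2, skip
  Position 2 ('e'): freq=4, skip
  Position 3 ('b'): freq=2, skip
  Position 4 ('e'): freq=4, skip
  Position 5 ('a'): freq=2, skip
  Position 6 ('a'): freq=2, skip
  Position 7 ('c'): freq=2, skip
  Position 8 ('e'): freq=4, skip
  Position 9 ('c'): freq=2, skip
  No unique character found => answer = -1

-1


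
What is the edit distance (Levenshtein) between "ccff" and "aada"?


Computing edit distance: "ccff" -> "aada"
DP table:
           a    a    d    a
      0    1    2    3    4
  c   1    1    2    3    4
  c   2    2    2    3    4
  f   3    3    3    3    4
  f   4    4    4    4    4
Edit distance = dp[4][4] = 4

4


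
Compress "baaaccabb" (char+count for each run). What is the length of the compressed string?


Input: baaaccabb
Runs:
  'b' x 1 => "b1"
  'a' x 3 => "a3"
  'c' x 2 => "c2"
  'a' x 1 => "a1"
  'b' x 2 => "b2"
Compressed: "b1a3c2a1b2"
Compressed length: 10

10


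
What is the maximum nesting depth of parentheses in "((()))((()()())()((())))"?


Input: "((()))((()()())()((())))"
Tracking depth:
  Position 0 '(': depth becomes 1
  Position 1 '(': depth becomes 2
  Position 2 '(': depth becomes 3
  Position 3 ')': depth becomes 2
  Position 4 ')': depth becomes 1
  Position 5 ')': depth becomes 0
  Position 6 '(': depth becomes 1
  Position 7 '(': depth becomes 2
  Position 8 '(': depth becomes 3
  Position 9 ')': depth becomes 2
  Position 10 '(': depth becomes 3
  Position 11 ')': depth becomes 2
  Position 12 '(': depth becomes 3
  Position 13 ')': depth becomes 2
  Position 14 ')': depth becomes 1
  Position 15 '(': depth becomes 2
  Position 16 ')': depth becomes 1
  Position 17 '(': depth becomes 2
  Position 18 '(': depth becomes 3
  Position 19 '(': depth becomes 4
  Position 20 ')': depth becomes 3
  Position 21 ')': depth becomes 2
  Position 22 ')': depth becomes 1
  Position 23 ')': depth becomes 0
Maximum depth reached: 4

4


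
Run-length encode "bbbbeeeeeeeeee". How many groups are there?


Input: bbbbeeeeeeeeee
Scanning for consecutive runs:
  Group 1: 'b' x 4 (positions 0-3)
  Group 2: 'e' x 10 (positions 4-13)
Total groups: 2

2


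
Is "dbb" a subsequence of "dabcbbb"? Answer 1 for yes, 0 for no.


Check if "dbb" is a subsequence of "dabcbbb"
Greedy scan:
  Position 0 ('d'): matches sub[0] = 'd'
  Position 1 ('a'): no match needed
  Position 2 ('b'): matches sub[1] = 'b'
  Position 3 ('c'): no match needed
  Position 4 ('b'): matches sub[2] = 'b'
  Position 5 ('b'): no match needed
  Position 6 ('b'): no match needed
All 3 characters matched => is a subsequence

1


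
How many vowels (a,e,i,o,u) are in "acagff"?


Input: acagff
Checking each character:
  'a' at position 0: vowel (running total: 1)
  'c' at position 1: consonant
  'a' at position 2: vowel (running total: 2)
  'g' at position 3: consonant
  'f' at position 4: consonant
  'f' at position 5: consonant
Total vowels: 2

2


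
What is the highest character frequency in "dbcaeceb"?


Input: dbcaeceb
Character counts:
  'a': 1
  'b': 2
  'c': 2
  'd': 1
  'e': 2
Maximum frequency: 2

2


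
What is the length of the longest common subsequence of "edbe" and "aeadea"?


LCS of "edbe" and "aeadea"
DP table:
           a    e    a    d    e    a
      0    0    0    0    0    0    0
  e   0    0    1    1    1    1    1
  d   0    0    1    1    2    2    2
  b   0    0    1    1    2    2    2
  e   0    0    1    1    2    3    3
LCS length = dp[4][6] = 3

3


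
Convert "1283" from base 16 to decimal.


Input: "1283" in base 16
Positional expansion:
  Digit '1' (value 1) x 16^3 = 4096
  Digit '2' (value 2) x 16^2 = 512
  Digit '8' (value 8) x 16^1 = 128
  Digit '3' (value 3) x 16^0 = 3
Sum = 4739

4739


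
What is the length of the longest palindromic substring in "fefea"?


Input: "fefea"
Checking substrings for palindromes:
  [0:3] "fef" (len 3) => palindrome
  [1:4] "efe" (len 3) => palindrome
Longest palindromic substring: "fef" with length 3

3


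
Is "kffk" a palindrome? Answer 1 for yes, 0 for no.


Input: kffk
Reversed: kffk
  Compare pos 0 ('k') with pos 3 ('k'): match
  Compare pos 1 ('f') with pos 2 ('f'): match
Result: palindrome

1


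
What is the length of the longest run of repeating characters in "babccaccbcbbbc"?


Input: "babccaccbcbbbc"
Scanning for longest run:
  Position 1 ('a'): new char, reset run to 1
  Position 2 ('b'): new char, reset run to 1
  Position 3 ('c'): new char, reset run to 1
  Position 4 ('c'): continues run of 'c', length=2
  Position 5 ('a'): new char, reset run to 1
  Position 6 ('c'): new char, reset run to 1
  Position 7 ('c'): continues run of 'c', length=2
  Position 8 ('b'): new char, reset run to 1
  Position 9 ('c'): new char, reset run to 1
  Position 10 ('b'): new char, reset run to 1
  Position 11 ('b'): continues run of 'b', length=2
  Position 12 ('b'): continues run of 'b', length=3
  Position 13 ('c'): new char, reset run to 1
Longest run: 'b' with length 3

3


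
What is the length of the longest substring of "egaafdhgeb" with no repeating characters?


Input: "egaafdhgeb"
Sliding window (track last position of each char):
  Position 0 ('e'): window [0,0] length 1 -- new best
  Position 1 ('g'): window [0,1] length 2 -- new best
  Position 2 ('a'): window [0,2] length 3 -- new best
  Position 3 ('a'): repeat (last at 2), move window start to 3
  Position 3 ('a'): window [3,3] length 1
  Position 4 ('f'): window [3,4] length 2
  Position 5 ('d'): window [3,5] length 3
  Position 6 ('h'): window [3,6] length 4 -- new best
  Position 7 ('g'): window [3,7] length 5 -- new best
  Position 8 ('e'): window [3,8] length 6 -- new best
  Position 9 ('b'): window [3,9] length 7 -- new best
Longest substring with no repeats: "afdhgeb" with length 7

7


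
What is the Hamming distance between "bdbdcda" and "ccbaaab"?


Comparing "bdbdcda" and "ccbaaab" position by position:
  Position 0: 'b' vs 'c' => differ
  Position 1: 'd' vs 'c' => differ
  Position 2: 'b' vs 'b' => same
  Position 3: 'd' vs 'a' => differ
  Position 4: 'c' vs 'a' => differ
  Position 5: 'd' vs 'a' => differ
  Position 6: 'a' vs 'b' => differ
Total differences (Hamming distance): 6

6


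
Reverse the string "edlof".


Input: edlof
Reading characters right to left:
  Position 4: 'f'
  Position 3: 'o'
  Position 2: 'l'
  Position 1: 'd'
  Position 0: 'e'
Reversed: folde

folde


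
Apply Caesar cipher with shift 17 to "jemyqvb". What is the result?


Caesar cipher: shift "jemyqvb" by 17
  'j' (pos 9) + 17 = pos 0 = 'a'
  'e' (pos 4) + 17 = pos 21 = 'v'
  'm' (pos 12) + 17 = pos 3 = 'd'
  'y' (pos 24) + 17 = pos 15 = 'p'
  'q' (pos 16) + 17 = pos 7 = 'h'
  'v' (pos 21) + 17 = pos 12 = 'm'
  'b' (pos 1) + 17 = pos 18 = 's'
Result: avdphms

avdphms


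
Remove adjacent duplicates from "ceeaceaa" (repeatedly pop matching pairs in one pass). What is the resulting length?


Input: ceeaceaa
Stack-based adjacent duplicate removal:
  Read 'c': push. Stack: c
  Read 'e': push. Stack: ce
  Read 'e': matches stack top 'e' => pop. Stack: c
  Read 'a': push. Stack: ca
  Read 'c': push. Stack: cac
  Read 'e': push. Stack: cace
  Read 'a': push. Stack: cacea
  Read 'a': matches stack top 'a' => pop. Stack: cace
Final stack: "cace" (length 4)

4


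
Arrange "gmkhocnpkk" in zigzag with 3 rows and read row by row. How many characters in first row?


Zigzag "gmkhocnpkk" into 3 rows:
Placing characters:
  'g' => row 0
  'm' => row 1
  'k' => row 2
  'h' => row 1
  'o' => row 0
  'c' => row 1
  'n' => row 2
  'p' => row 1
  'k' => row 0
  'k' => row 1
Rows:
  Row 0: "gok"
  Row 1: "mhcpk"
  Row 2: "kn"
First row length: 3

3


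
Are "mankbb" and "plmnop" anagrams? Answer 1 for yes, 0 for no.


Strings: "mankbb", "plmnop"
Sorted first:  abbkmn
Sorted second: lmnopp
Differ at position 0: 'a' vs 'l' => not anagrams

0


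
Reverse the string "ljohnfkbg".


Input: ljohnfkbg
Reading characters right to left:
  Position 8: 'g'
  Position 7: 'b'
  Position 6: 'k'
  Position 5: 'f'
  Position 4: 'n'
  Position 3: 'h'
  Position 2: 'o'
  Position 1: 'j'
  Position 0: 'l'
Reversed: gbkfnhojl

gbkfnhojl


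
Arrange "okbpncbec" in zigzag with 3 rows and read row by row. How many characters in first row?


Zigzag "okbpncbec" into 3 rows:
Placing characters:
  'o' => row 0
  'k' => row 1
  'b' => row 2
  'p' => row 1
  'n' => row 0
  'c' => row 1
  'b' => row 2
  'e' => row 1
  'c' => row 0
Rows:
  Row 0: "onc"
  Row 1: "kpce"
  Row 2: "bb"
First row length: 3

3


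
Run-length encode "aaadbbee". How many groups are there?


Input: aaadbbee
Scanning for consecutive runs:
  Group 1: 'a' x 3 (positions 0-2)
  Group 2: 'd' x 1 (positions 3-3)
  Group 3: 'b' x 2 (positions 4-5)
  Group 4: 'e' x 2 (positions 6-7)
Total groups: 4

4


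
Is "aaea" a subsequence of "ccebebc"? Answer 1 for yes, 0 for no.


Check if "aaea" is a subsequence of "ccebebc"
Greedy scan:
  Position 0 ('c'): no match needed
  Position 1 ('c'): no match needed
  Position 2 ('e'): no match needed
  Position 3 ('b'): no match needed
  Position 4 ('e'): no match needed
  Position 5 ('b'): no match needed
  Position 6 ('c'): no match needed
Only matched 0/4 characters => not a subsequence

0


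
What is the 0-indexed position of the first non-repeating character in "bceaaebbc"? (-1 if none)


Input: bceaaebbc
Character frequencies:
  'a': 2
  'b': 3
  'c': 2
  'e': 2
Scanning left to right for freq == 1:
  Position 0 ('b'): freq=3, skip
  Position 1 ('c'): freq=2, skip
  Position 2 ('e'): freq=2, skip
  Position 3 ('a'): freq=2, skip
  Position 4 ('a'): freq=2, skip
  Position 5 ('e'): freq=2, skip
  Position 6 ('b'): freq=3, skip
  Position 7 ('b'): freq=3, skip
  Position 8 ('c'): freq=2, skip
  No unique character found => answer = -1

-1


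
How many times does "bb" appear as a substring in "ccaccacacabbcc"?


Searching for "bb" in "ccaccacacabbcc"
Scanning each position:
  Position 0: "cc" => no
  Position 1: "ca" => no
  Position 2: "ac" => no
  Position 3: "cc" => no
  Position 4: "ca" => no
  Position 5: "ac" => no
  Position 6: "ca" => no
  Position 7: "ac" => no
  Position 8: "ca" => no
  Position 9: "ab" => no
  Position 10: "bb" => MATCH
  Position 11: "bc" => no
  Position 12: "cc" => no
Total occurrences: 1

1


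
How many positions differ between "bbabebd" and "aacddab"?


Comparing "bbabebd" and "aacddab" position by position:
  Position 0: 'b' vs 'a' => DIFFER
  Position 1: 'b' vs 'a' => DIFFER
  Position 2: 'a' vs 'c' => DIFFER
  Position 3: 'b' vs 'd' => DIFFER
  Position 4: 'e' vs 'd' => DIFFER
  Position 5: 'b' vs 'a' => DIFFER
  Position 6: 'd' vs 'b' => DIFFER
Positions that differ: 7

7


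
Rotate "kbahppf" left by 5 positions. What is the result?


Input: "kbahppf", rotate left by 5
First 5 characters: "kbahp"
Remaining characters: "pf"
Concatenate remaining + first: "pf" + "kbahp" = "pfkbahp"

pfkbahp


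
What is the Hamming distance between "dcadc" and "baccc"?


Comparing "dcadc" and "baccc" position by position:
  Position 0: 'd' vs 'b' => differ
  Position 1: 'c' vs 'a' => differ
  Position 2: 'a' vs 'c' => differ
  Position 3: 'd' vs 'c' => differ
  Position 4: 'c' vs 'c' => same
Total differences (Hamming distance): 4

4


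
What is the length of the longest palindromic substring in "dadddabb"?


Input: "dadddabb"
Checking substrings for palindromes:
  [1:6] "addda" (len 5) => palindrome
  [0:3] "dad" (len 3) => palindrome
  [2:5] "ddd" (len 3) => palindrome
  [2:4] "dd" (len 2) => palindrome
  [3:5] "dd" (len 2) => palindrome
  [6:8] "bb" (len 2) => palindrome
Longest palindromic substring: "addda" with length 5

5


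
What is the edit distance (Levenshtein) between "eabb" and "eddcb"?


Computing edit distance: "eabb" -> "eddcb"
DP table:
           e    d    d    c    b
      0    1    2    3    4    5
  e   1    0    1    2    3    4
  a   2    1    1    2    3    4
  b   3    2    2    2    3    3
  b   4    3    3    3    3    3
Edit distance = dp[4][5] = 3

3


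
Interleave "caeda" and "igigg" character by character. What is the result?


Interleaving "caeda" and "igigg":
  Position 0: 'c' from first, 'i' from second => "ci"
  Position 1: 'a' from first, 'g' from second => "ag"
  Position 2: 'e' from first, 'i' from second => "ei"
  Position 3: 'd' from first, 'g' from second => "dg"
  Position 4: 'a' from first, 'g' from second => "ag"
Result: ciageidgag

ciageidgag


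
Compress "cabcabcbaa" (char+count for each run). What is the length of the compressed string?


Input: cabcabcbaa
Runs:
  'c' x 1 => "c1"
  'a' x 1 => "a1"
  'b' x 1 => "b1"
  'c' x 1 => "c1"
  'a' x 1 => "a1"
  'b' x 1 => "b1"
  'c' x 1 => "c1"
  'b' x 1 => "b1"
  'a' x 2 => "a2"
Compressed: "c1a1b1c1a1b1c1b1a2"
Compressed length: 18

18


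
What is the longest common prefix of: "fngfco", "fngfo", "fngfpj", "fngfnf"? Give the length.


Words: fngfco, fngfo, fngfpj, fngfnf
  Position 0: all 'f' => match
  Position 1: all 'n' => match
  Position 2: all 'g' => match
  Position 3: all 'f' => match
  Position 4: ('c', 'o', 'p', 'n') => mismatch, stop
LCP = "fngf" (length 4)

4


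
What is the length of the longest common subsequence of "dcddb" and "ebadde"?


LCS of "dcddb" and "ebadde"
DP table:
           e    b    a    d    d    e
      0    0    0    0    0    0    0
  d   0    0    0    0    1    1    1
  c   0    0    0    0    1    1    1
  d   0    0    0    0    1    2    2
  d   0    0    0    0    1    2    2
  b   0    0    1    1    1    2    2
LCS length = dp[5][6] = 2

2


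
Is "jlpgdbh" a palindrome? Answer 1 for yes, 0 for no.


Input: jlpgdbh
Reversed: hbdgplj
  Compare pos 0 ('j') with pos 6 ('h'): MISMATCH
  Compare pos 1 ('l') with pos 5 ('b'): MISMATCH
  Compare pos 2 ('p') with pos 4 ('d'): MISMATCH
Result: not a palindrome

0


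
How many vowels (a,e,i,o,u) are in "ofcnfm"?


Input: ofcnfm
Checking each character:
  'o' at position 0: vowel (running total: 1)
  'f' at position 1: consonant
  'c' at position 2: consonant
  'n' at position 3: consonant
  'f' at position 4: consonant
  'm' at position 5: consonant
Total vowels: 1

1


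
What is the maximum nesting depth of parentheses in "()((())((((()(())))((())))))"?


Input: "()((())((((()(())))((())))))"
Tracking depth:
  Position 0 '(': depth becomes 1
  Position 1 ')': depth becomes 0
  Position 2 '(': depth becomes 1
  Position 3 '(': depth becomes 2
  Position 4 '(': depth becomes 3
  Position 5 ')': depth becomes 2
  Position 6 ')': depth becomes 1
  Position 7 '(': depth becomes 2
  Position 8 '(': depth becomes 3
  Position 9 '(': depth becomes 4
  Position 10 '(': depth becomes 5
  Position 11 '(': depth becomes 6
  Position 12 ')': depth becomes 5
  Position 13 '(': depth becomes 6
  Position 14 '(': depth becomes 7
  Position 15 ')': depth becomes 6
  Position 16 ')': depth becomes 5
  Position 17 ')': depth becomes 4
  Position 18 ')': depth becomes 3
  Position 19 '(': depth becomes 4
  Position 20 '(': depth becomes 5
  Position 21 '(': depth becomes 6
  Position 22 ')': depth becomes 5
  Position 23 ')': depth becomes 4
  Position 24 ')': depth becomes 3
  Position 25 ')': depth becomes 2
  Position 26 ')': depth becomes 1
  Position 27 ')': depth becomes 0
Maximum depth reached: 7

7


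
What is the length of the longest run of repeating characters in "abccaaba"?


Input: "abccaaba"
Scanning for longest run:
  Position 1 ('b'): new char, reset run to 1
  Position 2 ('c'): new char, reset run to 1
  Position 3 ('c'): continues run of 'c', length=2
  Position 4 ('a'): new char, reset run to 1
  Position 5 ('a'): continues run of 'a', length=2
  Position 6 ('b'): new char, reset run to 1
  Position 7 ('a'): new char, reset run to 1
Longest run: 'c' with length 2

2


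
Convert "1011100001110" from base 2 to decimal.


Input: "1011100001110" in base 2
Positional expansion:
  Digit '1' (value 1) x 2^12 = 4096
  Digit '0' (value 0) x 2^11 = 0
  Digit '1' (value 1) x 2^10 = 1024
  Digit '1' (value 1) x 2^9 = 512
  Digit '1' (value 1) x 2^8 = 256
  Digit '0' (value 0) x 2^7 = 0
  Digit '0' (value 0) x 2^6 = 0
  Digit '0' (value 0) x 2^5 = 0
  Digit '0' (value 0) x 2^4 = 0
  Digit '1' (value 1) x 2^3 = 8
  Digit '1' (value 1) x 2^2 = 4
  Digit '1' (value 1) x 2^1 = 2
  Digit '0' (value 0) x 2^0 = 0
Sum = 5902

5902


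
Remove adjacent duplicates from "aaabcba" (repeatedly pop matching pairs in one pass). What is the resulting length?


Input: aaabcba
Stack-based adjacent duplicate removal:
  Read 'a': push. Stack: a
  Read 'a': matches stack top 'a' => pop. Stack: (empty)
  Read 'a': push. Stack: a
  Read 'b': push. Stack: ab
  Read 'c': push. Stack: abc
  Read 'b': push. Stack: abcb
  Read 'a': push. Stack: abcba
Final stack: "abcba" (length 5)

5


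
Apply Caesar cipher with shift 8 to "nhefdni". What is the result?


Caesar cipher: shift "nhefdni" by 8
  'n' (pos 13) + 8 = pos 21 = 'v'
  'h' (pos 7) + 8 = pos 15 = 'p'
  'e' (pos 4) + 8 = pos 12 = 'm'
  'f' (pos 5) + 8 = pos 13 = 'n'
  'd' (pos 3) + 8 = pos 11 = 'l'
  'n' (pos 13) + 8 = pos 21 = 'v'
  'i' (pos 8) + 8 = pos 16 = 'q'
Result: vpmnlvq

vpmnlvq


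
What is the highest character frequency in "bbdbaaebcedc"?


Input: bbdbaaebcedc
Character counts:
  'a': 2
  'b': 4
  'c': 2
  'd': 2
  'e': 2
Maximum frequency: 4

4


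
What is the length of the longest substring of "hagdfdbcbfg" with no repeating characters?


Input: "hagdfdbcbfg"
Sliding window (track last position of each char):
  Position 0 ('h'): window [0,0] length 1 -- new best
  Position 1 ('a'): window [0,1] length 2 -- new best
  Position 2 ('g'): window [0,2] length 3 -- new best
  Position 3 ('d'): window [0,3] length 4 -- new best
  Position 4 ('f'): window [0,4] length 5 -- new best
  Position 5 ('d'): repeat (last at 3), move window start to 4
  Position 5 ('d'): window [4,5] length 2
  Position 6 ('b'): window [4,6] length 3
  Position 7 ('c'): window [4,7] length 4
  Position 8 ('b'): repeat (last at 6), move window start to 7
  Position 8 ('b'): window [7,8] length 2
  Position 9 ('f'): window [7,9] length 3
  Position 10 ('g'): window [7,10] length 4
Longest substring with no repeats: "hagdf" with length 5

5


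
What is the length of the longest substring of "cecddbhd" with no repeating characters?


Input: "cecddbhd"
Sliding window (track last position of each char):
  Position 0 ('c'): window [0,0] length 1 -- new best
  Position 1 ('e'): window [0,1] length 2 -- new best
  Position 2 ('c'): repeat (last at 0), move window start to 1
  Position 2 ('c'): window [1,2] length 2
  Position 3 ('d'): window [1,3] length 3 -- new best
  Position 4 ('d'): repeat (last at 3), move window start to 4
  Position 4 ('d'): window [4,4] length 1
  Position 5 ('b'): window [4,5] length 2
  Position 6 ('h'): window [4,6] length 3
  Position 7 ('d'): repeat (last at 4), move window start to 5
  Position 7 ('d'): window [5,7] length 3
Longest substring with no repeats: "ecd" with length 3

3


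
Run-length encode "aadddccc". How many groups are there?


Input: aadddccc
Scanning for consecutive runs:
  Group 1: 'a' x 2 (positions 0-1)
  Group 2: 'd' x 3 (positions 2-4)
  Group 3: 'c' x 3 (positions 5-7)
Total groups: 3

3


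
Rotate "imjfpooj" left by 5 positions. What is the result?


Input: "imjfpooj", rotate left by 5
First 5 characters: "imjfp"
Remaining characters: "ooj"
Concatenate remaining + first: "ooj" + "imjfp" = "oojimjfp"

oojimjfp


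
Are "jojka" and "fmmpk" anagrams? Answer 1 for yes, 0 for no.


Strings: "jojka", "fmmpk"
Sorted first:  ajjko
Sorted second: fkmmp
Differ at position 0: 'a' vs 'f' => not anagrams

0


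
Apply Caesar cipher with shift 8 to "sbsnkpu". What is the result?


Caesar cipher: shift "sbsnkpu" by 8
  's' (pos 18) + 8 = pos 0 = 'a'
  'b' (pos 1) + 8 = pos 9 = 'j'
  's' (pos 18) + 8 = pos 0 = 'a'
  'n' (pos 13) + 8 = pos 21 = 'v'
  'k' (pos 10) + 8 = pos 18 = 's'
  'p' (pos 15) + 8 = pos 23 = 'x'
  'u' (pos 20) + 8 = pos 2 = 'c'
Result: ajavsxc

ajavsxc


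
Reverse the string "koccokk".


Input: koccokk
Reading characters right to left:
  Position 6: 'k'
  Position 5: 'k'
  Position 4: 'o'
  Position 3: 'c'
  Position 2: 'c'
  Position 1: 'o'
  Position 0: 'k'
Reversed: kkoccok

kkoccok


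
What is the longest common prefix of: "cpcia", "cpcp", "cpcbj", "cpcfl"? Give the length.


Words: cpcia, cpcp, cpcbj, cpcfl
  Position 0: all 'c' => match
  Position 1: all 'p' => match
  Position 2: all 'c' => match
  Position 3: ('i', 'p', 'b', 'f') => mismatch, stop
LCP = "cpc" (length 3)

3


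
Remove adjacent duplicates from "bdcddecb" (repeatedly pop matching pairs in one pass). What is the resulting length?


Input: bdcddecb
Stack-based adjacent duplicate removal:
  Read 'b': push. Stack: b
  Read 'd': push. Stack: bd
  Read 'c': push. Stack: bdc
  Read 'd': push. Stack: bdcd
  Read 'd': matches stack top 'd' => pop. Stack: bdc
  Read 'e': push. Stack: bdce
  Read 'c': push. Stack: bdcec
  Read 'b': push. Stack: bdcecb
Final stack: "bdcecb" (length 6)

6


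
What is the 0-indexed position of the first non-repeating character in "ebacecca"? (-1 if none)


Input: ebacecca
Character frequencies:
  'a': 2
  'b': 1
  'c': 3
  'e': 2
Scanning left to right for freq == 1:
  Position 0 ('e'): freq=2, skip
  Position 1 ('b'): unique! => answer = 1

1


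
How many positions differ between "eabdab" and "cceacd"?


Comparing "eabdab" and "cceacd" position by position:
  Position 0: 'e' vs 'c' => DIFFER
  Position 1: 'a' vs 'c' => DIFFER
  Position 2: 'b' vs 'e' => DIFFER
  Position 3: 'd' vs 'a' => DIFFER
  Position 4: 'a' vs 'c' => DIFFER
  Position 5: 'b' vs 'd' => DIFFER
Positions that differ: 6

6


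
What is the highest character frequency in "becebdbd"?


Input: becebdbd
Character counts:
  'b': 3
  'c': 1
  'd': 2
  'e': 2
Maximum frequency: 3

3


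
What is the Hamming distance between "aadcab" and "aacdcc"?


Comparing "aadcab" and "aacdcc" position by position:
  Position 0: 'a' vs 'a' => same
  Position 1: 'a' vs 'a' => same
  Position 2: 'd' vs 'c' => differ
  Position 3: 'c' vs 'd' => differ
  Position 4: 'a' vs 'c' => differ
  Position 5: 'b' vs 'c' => differ
Total differences (Hamming distance): 4

4


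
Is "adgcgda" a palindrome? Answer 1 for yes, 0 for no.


Input: adgcgda
Reversed: adgcgda
  Compare pos 0 ('a') with pos 6 ('a'): match
  Compare pos 1 ('d') with pos 5 ('d'): match
  Compare pos 2 ('g') with pos 4 ('g'): match
Result: palindrome

1


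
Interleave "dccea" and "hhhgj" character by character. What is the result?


Interleaving "dccea" and "hhhgj":
  Position 0: 'd' from first, 'h' from second => "dh"
  Position 1: 'c' from first, 'h' from second => "ch"
  Position 2: 'c' from first, 'h' from second => "ch"
  Position 3: 'e' from first, 'g' from second => "eg"
  Position 4: 'a' from first, 'j' from second => "aj"
Result: dhchchegaj

dhchchegaj


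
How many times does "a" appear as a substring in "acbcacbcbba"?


Searching for "a" in "acbcacbcbba"
Scanning each position:
  Position 0: "a" => MATCH
  Position 1: "c" => no
  Position 2: "b" => no
  Position 3: "c" => no
  Position 4: "a" => MATCH
  Position 5: "c" => no
  Position 6: "b" => no
  Position 7: "c" => no
  Position 8: "b" => no
  Position 9: "b" => no
  Position 10: "a" => MATCH
Total occurrences: 3

3


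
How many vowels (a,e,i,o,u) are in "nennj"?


Input: nennj
Checking each character:
  'n' at position 0: consonant
  'e' at position 1: vowel (running total: 1)
  'n' at position 2: consonant
  'n' at position 3: consonant
  'j' at position 4: consonant
Total vowels: 1

1


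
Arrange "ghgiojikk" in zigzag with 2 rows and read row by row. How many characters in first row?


Zigzag "ghgiojikk" into 2 rows:
Placing characters:
  'g' => row 0
  'h' => row 1
  'g' => row 0
  'i' => row 1
  'o' => row 0
  'j' => row 1
  'i' => row 0
  'k' => row 1
  'k' => row 0
Rows:
  Row 0: "ggoik"
  Row 1: "hijk"
First row length: 5

5


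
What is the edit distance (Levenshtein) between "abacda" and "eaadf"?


Computing edit distance: "abacda" -> "eaadf"
DP table:
           e    a    a    d    f
      0    1    2    3    4    5
  a   1    1    1    2    3    4
  b   2    2    2    2    3    4
  a   3    3    2    2    3    4
  c   4    4    3    3    3    4
  d   5    5    4    4    3    4
  a   6    6    5    4    4    4
Edit distance = dp[6][5] = 4

4


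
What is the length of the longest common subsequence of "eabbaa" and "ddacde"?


LCS of "eabbaa" and "ddacde"
DP table:
           d    d    a    c    d    e
      0    0    0    0    0    0    0
  e   0    0    0    0    0    0    1
  a   0    0    0    1    1    1    1
  b   0    0    0    1    1    1    1
  b   0    0    0    1    1    1    1
  a   0    0    0    1    1    1    1
  a   0    0    0    1    1    1    1
LCS length = dp[6][6] = 1

1


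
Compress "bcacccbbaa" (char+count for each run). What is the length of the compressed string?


Input: bcacccbbaa
Runs:
  'b' x 1 => "b1"
  'c' x 1 => "c1"
  'a' x 1 => "a1"
  'c' x 3 => "c3"
  'b' x 2 => "b2"
  'a' x 2 => "a2"
Compressed: "b1c1a1c3b2a2"
Compressed length: 12

12


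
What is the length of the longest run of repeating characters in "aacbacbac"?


Input: "aacbacbac"
Scanning for longest run:
  Position 1 ('a'): continues run of 'a', length=2
  Position 2 ('c'): new char, reset run to 1
  Position 3 ('b'): new char, reset run to 1
  Position 4 ('a'): new char, reset run to 1
  Position 5 ('c'): new char, reset run to 1
  Position 6 ('b'): new char, reset run to 1
  Position 7 ('a'): new char, reset run to 1
  Position 8 ('c'): new char, reset run to 1
Longest run: 'a' with length 2

2


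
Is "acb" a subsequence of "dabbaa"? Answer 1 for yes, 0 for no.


Check if "acb" is a subsequence of "dabbaa"
Greedy scan:
  Position 0 ('d'): no match needed
  Position 1 ('a'): matches sub[0] = 'a'
  Position 2 ('b'): no match needed
  Position 3 ('b'): no match needed
  Position 4 ('a'): no match needed
  Position 5 ('a'): no match needed
Only matched 1/3 characters => not a subsequence

0


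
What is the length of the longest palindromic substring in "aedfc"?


Input: "aedfc"
Checking substrings for palindromes:
  No multi-char palindromic substrings found
Longest palindromic substring: "a" with length 1

1


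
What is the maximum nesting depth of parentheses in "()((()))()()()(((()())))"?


Input: "()((()))()()()(((()())))"
Tracking depth:
  Position 0 '(': depth becomes 1
  Position 1 ')': depth becomes 0
  Position 2 '(': depth becomes 1
  Position 3 '(': depth becomes 2
  Position 4 '(': depth becomes 3
  Position 5 ')': depth becomes 2
  Position 6 ')': depth becomes 1
  Position 7 ')': depth becomes 0
  Position 8 '(': depth becomes 1
  Position 9 ')': depth becomes 0
  Position 10 '(': depth becomes 1
  Position 11 ')': depth becomes 0
  Position 12 '(': depth becomes 1
  Position 13 ')': depth becomes 0
  Position 14 '(': depth becomes 1
  Position 15 '(': depth becomes 2
  Position 16 '(': depth becomes 3
  Position 17 '(': depth becomes 4
  Position 18 ')': depth becomes 3
  Position 19 '(': depth becomes 4
  Position 20 ')': depth becomes 3
  Position 21 ')': depth becomes 2
  Position 22 ')': depth becomes 1
  Position 23 ')': depth becomes 0
Maximum depth reached: 4

4


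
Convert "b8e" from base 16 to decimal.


Input: "b8e" in base 16
Positional expansion:
  Digit 'b' (value 11) x 16^2 = 2816
  Digit '8' (value 8) x 16^1 = 128
  Digit 'e' (value 14) x 16^0 = 14
Sum = 2958

2958


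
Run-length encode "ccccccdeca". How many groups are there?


Input: ccccccdeca
Scanning for consecutive runs:
  Group 1: 'c' x 6 (positions 0-5)
  Group 2: 'd' x 1 (positions 6-6)
  Group 3: 'e' x 1 (positions 7-7)
  Group 4: 'c' x 1 (positions 8-8)
  Group 5: 'a' x 1 (positions 9-9)
Total groups: 5

5


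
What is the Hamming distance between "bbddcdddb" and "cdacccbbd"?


Comparing "bbddcdddb" and "cdacccbbd" position by position:
  Position 0: 'b' vs 'c' => differ
  Position 1: 'b' vs 'd' => differ
  Position 2: 'd' vs 'a' => differ
  Position 3: 'd' vs 'c' => differ
  Position 4: 'c' vs 'c' => same
  Position 5: 'd' vs 'c' => differ
  Position 6: 'd' vs 'b' => differ
  Position 7: 'd' vs 'b' => differ
  Position 8: 'b' vs 'd' => differ
Total differences (Hamming distance): 8

8


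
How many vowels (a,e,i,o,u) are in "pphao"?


Input: pphao
Checking each character:
  'p' at position 0: consonant
  'p' at position 1: consonant
  'h' at position 2: consonant
  'a' at position 3: vowel (running total: 1)
  'o' at position 4: vowel (running total: 2)
Total vowels: 2

2


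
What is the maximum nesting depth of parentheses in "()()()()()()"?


Input: "()()()()()()"
Tracking depth:
  Position 0 '(': depth becomes 1
  Position 1 ')': depth becomes 0
  Position 2 '(': depth becomes 1
  Position 3 ')': depth becomes 0
  Position 4 '(': depth becomes 1
  Position 5 ')': depth becomes 0
  Position 6 '(': depth becomes 1
  Position 7 ')': depth becomes 0
  Position 8 '(': depth becomes 1
  Position 9 ')': depth becomes 0
  Position 10 '(': depth becomes 1
  Position 11 ')': depth becomes 0
Maximum depth reached: 1

1


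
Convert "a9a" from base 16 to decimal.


Input: "a9a" in base 16
Positional expansion:
  Digit 'a' (value 10) x 16^2 = 2560
  Digit '9' (value 9) x 16^1 = 144
  Digit 'a' (value 10) x 16^0 = 10
Sum = 2714

2714


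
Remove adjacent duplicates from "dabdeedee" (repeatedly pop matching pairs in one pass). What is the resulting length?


Input: dabdeedee
Stack-based adjacent duplicate removal:
  Read 'd': push. Stack: d
  Read 'a': push. Stack: da
  Read 'b': push. Stack: dab
  Read 'd': push. Stack: dabd
  Read 'e': push. Stack: dabde
  Read 'e': matches stack top 'e' => pop. Stack: dabd
  Read 'd': matches stack top 'd' => pop. Stack: dab
  Read 'e': push. Stack: dabe
  Read 'e': matches stack top 'e' => pop. Stack: dab
Final stack: "dab" (length 3)

3


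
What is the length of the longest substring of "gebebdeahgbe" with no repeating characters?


Input: "gebebdeahgbe"
Sliding window (track last position of each char):
  Position 0 ('g'): window [0,0] length 1 -- new best
  Position 1 ('e'): window [0,1] length 2 -- new best
  Position 2 ('b'): window [0,2] length 3 -- new best
  Position 3 ('e'): repeat (last at 1), move window start to 2
  Position 3 ('e'): window [2,3] length 2
  Position 4 ('b'): repeat (last at 2), move window start to 3
  Position 4 ('b'): window [3,4] length 2
  Position 5 ('d'): window [3,5] length 3
  Position 6 ('e'): repeat (last at 3), move window start to 4
  Position 6 ('e'): window [4,6] length 3
  Position 7 ('a'): window [4,7] length 4 -- new best
  Position 8 ('h'): window [4,8] length 5 -- new best
  Position 9 ('g'): window [4,9] length 6 -- new best
  Position 10 ('b'): repeat (last at 4), move window start to 5
  Position 10 ('b'): window [5,10] length 6
  Position 11 ('e'): repeat (last at 6), move window start to 7
  Position 11 ('e'): window [7,11] length 5
Longest substring with no repeats: "bdeahg" with length 6

6


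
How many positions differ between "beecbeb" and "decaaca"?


Comparing "beecbeb" and "decaaca" position by position:
  Position 0: 'b' vs 'd' => DIFFER
  Position 1: 'e' vs 'e' => same
  Position 2: 'e' vs 'c' => DIFFER
  Position 3: 'c' vs 'a' => DIFFER
  Position 4: 'b' vs 'a' => DIFFER
  Position 5: 'e' vs 'c' => DIFFER
  Position 6: 'b' vs 'a' => DIFFER
Positions that differ: 6

6


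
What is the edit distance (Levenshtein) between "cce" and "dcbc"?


Computing edit distance: "cce" -> "dcbc"
DP table:
           d    c    b    c
      0    1    2    3    4
  c   1    1    1    2    3
  c   2    2    1    2    2
  e   3    3    2    2    3
Edit distance = dp[3][4] = 3

3


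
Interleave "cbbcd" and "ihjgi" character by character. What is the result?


Interleaving "cbbcd" and "ihjgi":
  Position 0: 'c' from first, 'i' from second => "ci"
  Position 1: 'b' from first, 'h' from second => "bh"
  Position 2: 'b' from first, 'j' from second => "bj"
  Position 3: 'c' from first, 'g' from second => "cg"
  Position 4: 'd' from first, 'i' from second => "di"
Result: cibhbjcgdi

cibhbjcgdi


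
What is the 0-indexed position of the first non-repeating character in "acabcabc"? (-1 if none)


Input: acabcabc
Character frequencies:
  'a': 3
  'b': 2
  'c': 3
Scanning left to right for freq == 1:
  Position 0 ('a'): freq=3, skip
  Position 1 ('c'): freq=3, skip
  Position 2 ('a'): freq=3, skip
  Position 3 ('b'): freq=2, skip
  Position 4 ('c'): freq=3, skip
  Position 5 ('a'): freq=3, skip
  Position 6 ('b'): freq=2, skip
  Position 7 ('c'): freq=3, skip
  No unique character found => answer = -1

-1
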